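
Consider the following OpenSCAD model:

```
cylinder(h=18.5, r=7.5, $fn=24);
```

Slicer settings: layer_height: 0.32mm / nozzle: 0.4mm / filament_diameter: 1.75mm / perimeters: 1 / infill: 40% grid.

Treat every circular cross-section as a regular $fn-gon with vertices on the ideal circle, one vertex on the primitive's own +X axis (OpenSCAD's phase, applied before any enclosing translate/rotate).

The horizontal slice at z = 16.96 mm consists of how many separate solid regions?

1

At z = 16.96 mm: the cylinder: section is a regular 24-gon, circumradius r=7.5. The result has 1 disconnected region.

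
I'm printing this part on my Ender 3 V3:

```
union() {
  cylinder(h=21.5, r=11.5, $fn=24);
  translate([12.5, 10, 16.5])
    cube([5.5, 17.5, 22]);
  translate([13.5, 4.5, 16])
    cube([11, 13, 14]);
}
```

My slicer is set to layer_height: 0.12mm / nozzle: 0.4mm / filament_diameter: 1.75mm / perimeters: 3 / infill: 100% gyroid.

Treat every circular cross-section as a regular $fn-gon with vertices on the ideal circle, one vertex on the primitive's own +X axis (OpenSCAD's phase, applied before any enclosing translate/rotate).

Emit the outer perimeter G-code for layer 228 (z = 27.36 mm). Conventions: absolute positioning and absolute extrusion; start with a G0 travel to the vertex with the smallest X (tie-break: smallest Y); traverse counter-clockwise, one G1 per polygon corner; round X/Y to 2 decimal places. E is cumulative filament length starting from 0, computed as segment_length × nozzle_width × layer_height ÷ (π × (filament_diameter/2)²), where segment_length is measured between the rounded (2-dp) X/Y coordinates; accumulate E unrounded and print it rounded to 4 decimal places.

G0 X12.50 Y10.00 Z27.36
G1 X13.50 Y10.00 E0.0200
G1 X13.50 Y4.50 E0.1297
G1 X24.50 Y4.50 E0.3492
G1 X24.50 Y17.50 E0.6087
G1 X18.00 Y17.50 E0.7384
G1 X18.00 Y27.50 E0.9379
G1 X12.50 Y27.50 E1.0477
G1 X12.50 Y10.00 E1.3969

At z = 27.36 mm: the cylinder is absent (z outside [0, 21.5]); the 5.5×17.5 cube at (12.5, 10) contributes its full rectangle; the cube at (13.5, 4.5) is present — its section is the full 11×13 rectangle; Combining (union): the regions partially overlap (shared area 33.75 mm²), so overlapping operands fuse into one piece — 1 connected region. The outline is a single polygon with 8 vertices. Extrusion per mm of travel: 0.4 × 0.12 / (π × 0.875²) = 0.019956. Accumulating E over each segment gives final E = 1.3969.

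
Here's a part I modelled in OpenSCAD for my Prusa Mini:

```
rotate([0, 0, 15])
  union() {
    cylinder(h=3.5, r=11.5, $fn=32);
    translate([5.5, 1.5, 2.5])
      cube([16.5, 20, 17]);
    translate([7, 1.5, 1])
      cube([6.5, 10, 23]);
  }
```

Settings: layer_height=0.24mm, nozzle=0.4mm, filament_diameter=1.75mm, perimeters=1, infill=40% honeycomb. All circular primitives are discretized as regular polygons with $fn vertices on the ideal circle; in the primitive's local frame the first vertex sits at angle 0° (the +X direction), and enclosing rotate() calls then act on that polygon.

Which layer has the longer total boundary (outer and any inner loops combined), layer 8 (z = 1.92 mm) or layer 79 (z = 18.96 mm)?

layer 8 (z = 1.92 mm)

Layer 8 (z = 1.92): the r=11.5 cylinder gives a regular 32-gon of circumradius 11.5 (constant along its height) (perimeter = 2·32·11.500·sin(180°/32) = 72.14 mm); the cube at (5.5, 1.5) does not reach this height (z outside [2.5, 19.5]); the 6.5×10 cube at (7, 1.5) contributes its full rectangle (perimeter 33.00 mm); Merging all regions: the regions partially overlap (shared area 21.63 mm²), so the edge portions inside another operand are dropped and the merged outline is re-measured after clipping — boundary = 84.25 mm; (whole slice rotated 15° about Z — lengths, areas and connectivity unchanged). So its perimeter = 84.25 mm. Layer 79 (z = 18.96): the cylinder is not intersected at this z (z outside [0, 3.5]); the cube at (5.5, 1.5) (footprint 16.5×20) is included at this height (perimeter 73.00 mm); the cube at (7, 1.5) (footprint 6.5×10) is included at this height (perimeter 33.00 mm); Merging all regions: the 6.5×10 cube at (7, 1.5) lies entirely inside the 16.5×20 cube at (5.5, 1.5), so the union is just the 16.5×20 cube at (5.5, 1.5) — boundary = 73.00 mm; (whole slice rotated 15° about Z — lengths, areas and connectivity unchanged). So its perimeter = 73.00 mm. Layer 8 is larger (84.25 vs 73.00 mm).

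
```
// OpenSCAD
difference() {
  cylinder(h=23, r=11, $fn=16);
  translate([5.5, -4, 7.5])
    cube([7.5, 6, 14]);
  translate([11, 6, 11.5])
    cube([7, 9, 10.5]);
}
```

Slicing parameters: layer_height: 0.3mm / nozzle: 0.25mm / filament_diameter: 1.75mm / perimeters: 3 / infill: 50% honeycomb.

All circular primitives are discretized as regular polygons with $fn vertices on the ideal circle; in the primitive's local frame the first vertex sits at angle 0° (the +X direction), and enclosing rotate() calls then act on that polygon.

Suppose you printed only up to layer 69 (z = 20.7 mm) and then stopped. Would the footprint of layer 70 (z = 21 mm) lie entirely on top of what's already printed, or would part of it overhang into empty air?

Compare the two slices. At z = 20.7: the r=11 cylinder gives a regular 16-gon of circumradius 11 (constant along its height) (area = (16/2)·11.000²·sin(360°/16) = 370.44 mm²); the 7.5×6 cube at (5.5, -4) contributes its full rectangle (area 45.00 mm²); the 7×9 cube at (11, 6) contributes its full rectangle (area 63.00 mm²); Taking the first minus the rest: starting from the r=11 cylinder (370.44 mm²), the 7.5×6 cube at (5.5, -4) partially overlaps it — only the 31.01 mm² overlap (of its 45.00 mm²) is removed, clipping the outline; the 7×9 cube at (11, 6) misses the remaining region (no effect) — area = 339.43 mm². At z = 21: the r=11 cylinder contributes a regular 16-gon of circumradius 11 (area = (16/2)·11.000²·sin(360°/16) = 370.44 mm²); the 7.5×6 cube at (5.5, -4) contributes its full rectangle (area 45.00 mm²); the 7×9 cube at (11, 6) contributes its full rectangle (area 63.00 mm²); Taking the first minus the rest: starting from the r=11 cylinder (370.44 mm²), the 7.5×6 cube at (5.5, -4) partially overlaps it — only the 31.01 mm² overlap (of its 45.00 mm²) is removed, clipping the outline; the 7×9 cube at (11, 6) misses the remaining region (no effect) — area = 339.43 mm². Checking containment: the cross-section at z = 21 is a subset of the cross-section at z = 20.7.

entirely on top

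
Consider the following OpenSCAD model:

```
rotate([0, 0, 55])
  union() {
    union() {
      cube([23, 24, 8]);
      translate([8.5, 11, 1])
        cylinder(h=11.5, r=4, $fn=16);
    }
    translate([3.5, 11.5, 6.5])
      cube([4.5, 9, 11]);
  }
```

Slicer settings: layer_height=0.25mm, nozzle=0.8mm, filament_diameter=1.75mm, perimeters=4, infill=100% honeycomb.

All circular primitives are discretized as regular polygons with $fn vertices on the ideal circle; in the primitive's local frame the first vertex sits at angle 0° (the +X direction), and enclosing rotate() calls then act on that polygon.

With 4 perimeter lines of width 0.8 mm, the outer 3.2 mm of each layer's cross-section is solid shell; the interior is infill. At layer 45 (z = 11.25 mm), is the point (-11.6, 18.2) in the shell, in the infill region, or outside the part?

outside

At z = 11.25 mm: the cube is not intersected at this z (z outside [0, 8]); the cylinder at (8.5, 11): section is a regular 16-gon, circumradius r=4; Merging all regions: only the r=4 cylinder at (8.5, 11) is present, so the union is just that shape — 1 connected region; the cube at (3.5, 11.5) is present — its section is the full 4.5×9 rectangle; Taking the union: the regions partially overlap (shared area 8.55 mm²), so overlapping operands fuse into one piece — 1 connected region; (whole slice rotated 55° about Z — lengths, areas and connectivity unchanged). Overall, the cross-section is a single solid region. Undo the 55° rotation: the query point maps to (8.255, 19.941) in the un-rotated model frame. The nearest boundary edge runs (8.00, 20.50)→(8.00, 14.90); distance from the point to it = 0.26 mm. The point is not inside any of the regions above, so it lies outside the cross-section (0.26 mm from the nearest boundary).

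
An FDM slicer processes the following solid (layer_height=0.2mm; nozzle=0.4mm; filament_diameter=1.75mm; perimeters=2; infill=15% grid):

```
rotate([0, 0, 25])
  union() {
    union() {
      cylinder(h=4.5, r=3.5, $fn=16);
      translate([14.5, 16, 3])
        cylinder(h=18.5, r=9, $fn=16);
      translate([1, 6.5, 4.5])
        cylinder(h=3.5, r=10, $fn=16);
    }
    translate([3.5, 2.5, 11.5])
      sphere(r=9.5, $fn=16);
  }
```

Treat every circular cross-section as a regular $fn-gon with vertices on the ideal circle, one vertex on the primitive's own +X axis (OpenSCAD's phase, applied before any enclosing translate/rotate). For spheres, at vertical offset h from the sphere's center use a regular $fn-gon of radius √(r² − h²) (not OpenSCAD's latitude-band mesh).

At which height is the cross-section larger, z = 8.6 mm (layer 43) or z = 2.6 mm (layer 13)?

layer 43 (z = 8.6 mm)

Layer 43 (z = 8.6): the cylinder is not intersected at this z (z outside [0, 4.5]); the cylinder at (14.5, 16): section is a regular 16-gon, circumradius r=9 (area = (16/2)·9.000²·sin(360°/16) = 247.98 mm²); the cylinder at (1, 6.5) does not reach this height (z outside [4.5, 8]); Combining (union): only the r=9 cylinder at (14.5, 16) is present, so the union is just that shape — area = 247.98 mm²; the r=9.5 sphere at (3.5, 2.5) contributes a regular 16-gon of circumradius √(9.5²−2.9²) = 9.047 (area = (16/2)·9.047²·sin(360°/16) = 250.55 mm²); Taking the union: the regions partially overlap — summed areas 498.53 mm² minus the doubly-counted overlap 1.00 mm² gives 497.53 mm² — area = 497.53 mm²; (rotated 25° about Z; rotation is an isometry so areas/perimeters/island counts are preserved). So its area = 497.53 mm². Layer 13 (z = 2.6): the r=3.5 cylinder gives a regular 16-gon of circumradius 3.5 (constant along its height) (area = (16/2)·3.500²·sin(360°/16) = 37.50 mm²); the cylinder at (14.5, 16) is not intersected at this z (z outside [3, 21.5]); the cylinder at (1, 6.5) does not reach this height (z outside [4.5, 8]); Merging all regions: only the r=3.5 cylinder is present, so the union is just that shape — area = 37.50 mm²; the sphere at (3.5, 2.5): section is a regular 16-gon, circumradius = √(r²−h²) = √(9.5²−8.9²) = 3.323 (area = (16/2)·3.323²·sin(360°/16) = 33.80 mm²); Combining (union): the regions partially overlap — summed areas 71.30 mm² minus the doubly-counted overlap 8.75 mm² gives 62.55 mm² — area = 62.55 mm²; (rotated 25° about Z; rotation is an isometry so areas/perimeters/island counts are preserved). So its area = 62.55 mm². Layer 43 is larger (497.53 vs 62.55 mm²).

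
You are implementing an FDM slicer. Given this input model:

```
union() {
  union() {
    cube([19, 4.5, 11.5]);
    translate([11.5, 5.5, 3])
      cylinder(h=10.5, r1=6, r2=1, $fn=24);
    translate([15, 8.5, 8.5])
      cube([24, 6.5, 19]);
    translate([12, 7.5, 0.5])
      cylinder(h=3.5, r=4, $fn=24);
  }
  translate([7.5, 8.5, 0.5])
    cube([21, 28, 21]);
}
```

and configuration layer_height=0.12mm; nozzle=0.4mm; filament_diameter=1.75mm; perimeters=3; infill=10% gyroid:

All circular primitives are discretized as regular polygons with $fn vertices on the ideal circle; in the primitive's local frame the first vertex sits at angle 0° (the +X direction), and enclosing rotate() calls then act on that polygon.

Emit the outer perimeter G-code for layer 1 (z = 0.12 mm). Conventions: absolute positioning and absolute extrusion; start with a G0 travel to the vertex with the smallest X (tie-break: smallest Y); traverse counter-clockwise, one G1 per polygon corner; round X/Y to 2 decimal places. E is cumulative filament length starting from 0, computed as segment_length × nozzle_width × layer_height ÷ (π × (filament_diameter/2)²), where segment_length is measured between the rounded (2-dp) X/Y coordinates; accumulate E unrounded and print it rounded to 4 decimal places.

G0 X0.00 Y0.00 Z0.12
G1 X19.00 Y0.00 E0.3792
G1 X19.00 Y4.50 E0.4690
G1 X0.00 Y4.50 E0.8481
G1 X0.00 Y0.00 E0.9379

At z = 0.12 mm: the cube is present — its section is the full 19×4.5 rectangle; the cone at (11.5, 5.5) is not intersected at this z (z outside [3, 13.5]); the cube at (15, 8.5) does not reach this height (z outside [8.5, 27.5]); the cylinder at (12, 7.5) is not intersected at this z (z outside [0.5, 4]); Merging all regions: only the 19×4.5 cube is present, so the union is just that shape — 1 connected region; the cube at (7.5, 8.5) is not intersected at this z (z outside [0.5, 21.5]); Combining (union): only the result so far is present, so the union is just that shape — 1 connected region. The outline is a single polygon with 4 vertices. Extrusion per mm of travel: 0.4 × 0.12 / (π × 0.875²) = 0.019956. Accumulating E over each segment gives final E = 0.9379.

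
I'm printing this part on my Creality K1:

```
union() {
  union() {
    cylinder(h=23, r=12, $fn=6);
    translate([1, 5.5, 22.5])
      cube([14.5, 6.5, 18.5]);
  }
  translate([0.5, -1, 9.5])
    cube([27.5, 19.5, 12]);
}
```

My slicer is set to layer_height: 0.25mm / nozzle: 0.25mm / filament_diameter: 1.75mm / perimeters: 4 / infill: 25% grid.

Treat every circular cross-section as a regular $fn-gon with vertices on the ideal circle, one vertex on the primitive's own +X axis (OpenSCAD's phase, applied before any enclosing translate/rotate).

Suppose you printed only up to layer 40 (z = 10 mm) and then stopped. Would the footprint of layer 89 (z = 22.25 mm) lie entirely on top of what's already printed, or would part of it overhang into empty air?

Compare the two slices. At z = 10: the cylinder: section is a regular 6-gon, circumradius r=12 (area = (6/2)·12.000²·sin(360°/6) = 374.12 mm²); the cube at (1, 5.5) does not reach this height (z outside [22.5, 41]); Merging all regions: only the r=12 cylinder is present, so the union is just that shape — area = 374.12 mm²; the 27.5×19.5 cube at (0.5, -1) contributes its full rectangle (area 536.25 mm²); Taking the union: the regions partially overlap — summed areas 910.37 mm² minus the doubly-counted overlap 99.55 mm² gives 810.83 mm² — area = 810.83 mm². At z = 22.25: the r=12 cylinder contributes a regular 6-gon of circumradius 12 (area = (6/2)·12.000²·sin(360°/6) = 374.12 mm²); the cube at (1, 5.5) does not reach this height (z outside [22.5, 41]); Taking the union: only the r=12 cylinder is present, so the union is just that shape — area = 374.12 mm²; the cube at (0.5, -1) is not intersected at this z (z outside [9.5, 21.5]); Combining (union): only the result so far is present, so the union is just that shape — area = 374.12 mm². Checking containment: the cross-section at z = 22.25 is a subset of the cross-section at z = 10.

entirely on top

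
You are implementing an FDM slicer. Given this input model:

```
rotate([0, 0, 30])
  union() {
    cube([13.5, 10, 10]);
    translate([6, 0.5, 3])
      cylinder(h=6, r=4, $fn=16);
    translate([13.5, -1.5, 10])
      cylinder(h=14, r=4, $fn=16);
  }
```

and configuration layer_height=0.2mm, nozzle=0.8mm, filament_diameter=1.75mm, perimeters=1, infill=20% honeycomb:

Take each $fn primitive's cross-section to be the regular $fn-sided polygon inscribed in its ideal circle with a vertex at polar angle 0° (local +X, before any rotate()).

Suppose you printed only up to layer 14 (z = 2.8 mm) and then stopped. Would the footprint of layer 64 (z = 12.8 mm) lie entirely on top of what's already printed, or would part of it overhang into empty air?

part overhangs

Compare the two slices. At z = 2.8: the 13.5×10 cube contributes its full rectangle (area 135.00 mm²); the cylinder at (6, 0.5) is absent (z outside [3, 9]); the cylinder at (13.5, -1.5) does not reach this height (z outside [10, 24]); Taking the union: only the 13.5×10 cube is present, so the union is just that shape — area = 135.00 mm²; (whole slice rotated 30° about Z — lengths, areas and connectivity unchanged). At z = 12.8: the cube is not intersected at this z (z outside [0, 10]); the cylinder at (6, 0.5) is not intersected at this z (z outside [3, 9]); the r=4 cylinder at (13.5, -1.5) gives a regular 16-gon of circumradius 4 (constant along its height) (area = (16/2)·4.000²·sin(360°/16) = 48.98 mm²); Merging all regions: only the r=4 cylinder at (13.5, -1.5) is present, so the union is just that shape — area = 48.98 mm²; (rotated 30° about Z; rotation is an isometry so areas/perimeters/island counts are preserved). Checking containment: at z = 12.8 the cross-section extends beyond the z = 2.8 cross-section by about 42.51 mm².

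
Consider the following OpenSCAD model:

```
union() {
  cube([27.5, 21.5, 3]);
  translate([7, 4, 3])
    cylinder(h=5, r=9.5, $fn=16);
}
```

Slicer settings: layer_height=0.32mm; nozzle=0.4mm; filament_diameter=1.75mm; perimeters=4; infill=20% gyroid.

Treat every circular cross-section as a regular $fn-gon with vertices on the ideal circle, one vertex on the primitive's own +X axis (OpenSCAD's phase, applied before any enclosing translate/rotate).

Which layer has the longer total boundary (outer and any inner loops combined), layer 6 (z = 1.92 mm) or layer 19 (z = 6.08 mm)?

Layer 6 (z = 1.92): the 27.5×21.5 cube contributes its full rectangle (perimeter 98.00 mm); the cylinder at (7, 4) is absent (z outside [3, 8]); Merging all regions: only the 27.5×21.5 cube is present, so the union is just that shape — boundary = 98.00 mm. So its perimeter = 98.00 mm. Layer 19 (z = 6.08): the cube does not reach this height (z outside [0, 3]); the cylinder at (7, 4): section is a regular 16-gon, circumradius r=9.5 (perimeter = 2·16·9.500·sin(180°/16) = 59.31 mm); Taking the union: only the r=9.5 cylinder at (7, 4) is present, so the union is just that shape — boundary = 59.31 mm. So its perimeter = 59.31 mm. Layer 6 is larger (98.00 vs 59.31 mm).

layer 6 (z = 1.92 mm)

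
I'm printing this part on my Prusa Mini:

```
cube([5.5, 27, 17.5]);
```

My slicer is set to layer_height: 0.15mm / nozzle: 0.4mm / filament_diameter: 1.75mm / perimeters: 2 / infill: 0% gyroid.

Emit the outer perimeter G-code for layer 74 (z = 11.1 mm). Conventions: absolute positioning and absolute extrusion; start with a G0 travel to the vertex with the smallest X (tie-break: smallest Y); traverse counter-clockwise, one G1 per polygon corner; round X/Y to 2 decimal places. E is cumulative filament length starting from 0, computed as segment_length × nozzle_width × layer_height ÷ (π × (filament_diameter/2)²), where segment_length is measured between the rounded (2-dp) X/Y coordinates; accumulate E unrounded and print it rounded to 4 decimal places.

At z = 11.1 mm: the 5.5×27 cube contributes its full rectangle. The outline is a single polygon with 4 vertices. Extrusion per mm of travel: 0.4 × 0.15 / (π × 0.875²) = 0.024945. Accumulating E over each segment gives final E = 1.6214.

G0 X0.00 Y0.00 Z11.10
G1 X5.50 Y0.00 E0.1372
G1 X5.50 Y27.00 E0.8107
G1 X0.00 Y27.00 E0.9479
G1 X0.00 Y0.00 E1.6214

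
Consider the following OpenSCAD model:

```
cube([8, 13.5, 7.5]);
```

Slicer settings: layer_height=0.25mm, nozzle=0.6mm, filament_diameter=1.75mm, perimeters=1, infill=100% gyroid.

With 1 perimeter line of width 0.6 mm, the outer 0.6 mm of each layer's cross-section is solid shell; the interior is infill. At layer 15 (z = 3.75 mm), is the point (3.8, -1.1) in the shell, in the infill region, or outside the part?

outside

At z = 3.75 mm: the 8×13.5 cube contributes its full rectangle. Overall, the cross-section is a single solid region. The nearest boundary edge runs (0.00, 0.00)→(8.00, 0.00); distance from the point to it = 1.10 mm. The point is not inside any of the regions above, so it lies outside the cross-section (1.10 mm from the nearest boundary).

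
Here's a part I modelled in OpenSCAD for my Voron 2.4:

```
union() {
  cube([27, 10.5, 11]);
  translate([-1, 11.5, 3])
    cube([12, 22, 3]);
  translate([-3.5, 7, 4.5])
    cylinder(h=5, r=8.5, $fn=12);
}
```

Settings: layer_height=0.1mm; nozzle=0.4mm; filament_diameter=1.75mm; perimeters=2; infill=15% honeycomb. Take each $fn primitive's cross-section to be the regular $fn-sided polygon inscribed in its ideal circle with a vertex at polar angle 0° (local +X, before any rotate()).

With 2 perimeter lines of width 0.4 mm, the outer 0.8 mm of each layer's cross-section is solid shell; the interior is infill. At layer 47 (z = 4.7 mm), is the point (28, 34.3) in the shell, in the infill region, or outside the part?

outside

At z = 4.7 mm: the cube is present — its section is the full 27×10.5 rectangle; the cube at (-1, 11.5) is present — its section is the full 12×22 rectangle; the r=8.5 cylinder at (-3.5, 7) gives a regular 12-gon of circumradius 8.5 (constant along its height); Merging all regions: the regions partially overlap (shared area 51.04 mm²), so overlapping operands fuse into one piece — 1 connected region. Overall, the cross-section is a single solid region. The nearest boundary edge runs (-1.00, 33.50)→(11.00, 33.50); distance from the point to it = 17.02 mm. The point is not inside any of the regions above, so it lies outside the cross-section (17.02 mm from the nearest boundary).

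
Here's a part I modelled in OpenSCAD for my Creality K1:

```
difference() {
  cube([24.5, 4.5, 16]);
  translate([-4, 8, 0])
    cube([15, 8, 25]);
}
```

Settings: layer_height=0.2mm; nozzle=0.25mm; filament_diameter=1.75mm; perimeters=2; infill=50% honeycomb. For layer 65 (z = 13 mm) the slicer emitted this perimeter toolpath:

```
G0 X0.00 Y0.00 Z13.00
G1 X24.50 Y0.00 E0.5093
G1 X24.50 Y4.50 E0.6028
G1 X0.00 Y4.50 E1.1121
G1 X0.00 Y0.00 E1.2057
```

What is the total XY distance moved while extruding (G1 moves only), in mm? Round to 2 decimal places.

Sum the Euclidean lengths of each G1 segment: total = 58.00 mm.

58.00 mm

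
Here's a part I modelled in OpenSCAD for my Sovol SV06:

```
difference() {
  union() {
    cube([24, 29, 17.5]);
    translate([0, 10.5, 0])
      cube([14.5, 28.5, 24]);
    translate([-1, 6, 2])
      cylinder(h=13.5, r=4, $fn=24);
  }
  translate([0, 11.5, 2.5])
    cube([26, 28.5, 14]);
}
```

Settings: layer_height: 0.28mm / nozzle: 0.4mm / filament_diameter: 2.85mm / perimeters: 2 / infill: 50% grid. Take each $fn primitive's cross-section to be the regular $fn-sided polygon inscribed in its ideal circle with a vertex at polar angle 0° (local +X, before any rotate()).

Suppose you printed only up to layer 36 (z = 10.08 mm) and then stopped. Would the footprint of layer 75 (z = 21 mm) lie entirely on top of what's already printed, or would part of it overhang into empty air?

part overhangs

Compare the two slices. At z = 10.08: the cube is present — its section is the full 24×29 rectangle (area 696.00 mm²); the 14.5×28.5 cube at (0, 10.5) contributes its full rectangle (area 413.25 mm²); the r=4 cylinder at (-1, 6) contributes a regular 24-gon of circumradius 4 (area = (24/2)·4.000²·sin(360°/24) = 49.69 mm²); Combining (union): the regions partially overlap — summed areas 1158.94 mm² minus the doubly-counted overlap 285.23 mm² gives 873.71 mm² — area = 873.71 mm²; the 26×28.5 cube at (0, 11.5) contributes its full rectangle (area 741.00 mm²); Subtracting the remaining from the first: starting from the result so far (873.71 mm²), the 26×28.5 cube at (0, 11.5) partially overlaps it — only the 565.00 mm² overlap (of its 741.00 mm²) is removed, clipping the outline — area = 308.71 mm². At z = 21: the cube is not intersected at this z (z outside [0, 17.5]); the cube at (0, 10.5) is present — its section is the full 14.5×28.5 rectangle (area 413.25 mm²); the cylinder at (-1, 6) is absent (z outside [2, 15.5]); Taking the union: only the 14.5×28.5 cube at (0, 10.5) is present, so the union is just that shape — area = 413.25 mm²; the cube at (0, 11.5) is absent (z outside [2.5, 16.5]); After the difference (first − rest): none of the subtracted shapes is present at this height, so that combined region is unchanged — area = 413.25 mm². Checking containment: at z = 21 the cross-section extends beyond the z = 10.08 cross-section by about 398.75 mm².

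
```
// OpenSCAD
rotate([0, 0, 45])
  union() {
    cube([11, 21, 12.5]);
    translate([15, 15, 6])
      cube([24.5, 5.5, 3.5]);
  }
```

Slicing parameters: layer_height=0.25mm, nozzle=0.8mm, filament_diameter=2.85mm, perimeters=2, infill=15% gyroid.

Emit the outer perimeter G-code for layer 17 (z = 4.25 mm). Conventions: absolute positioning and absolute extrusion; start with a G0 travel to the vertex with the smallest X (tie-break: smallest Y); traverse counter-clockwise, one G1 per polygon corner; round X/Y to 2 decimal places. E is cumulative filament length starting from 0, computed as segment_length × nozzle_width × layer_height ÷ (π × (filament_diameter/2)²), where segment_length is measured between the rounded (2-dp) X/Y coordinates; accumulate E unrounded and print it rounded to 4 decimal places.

G0 X-14.85 Y14.85 Z4.25
G1 X0.00 Y0.00 E0.6584
G1 X7.78 Y7.78 E1.0033
G1 X-7.07 Y22.63 E1.6617
G1 X-14.85 Y14.85 E2.0067

At z = 4.25 mm: the 11×21 cube contributes its full rectangle; the cube at (15, 15) is absent (z outside [6, 9.5]); Taking the union: only the 11×21 cube is present, so the union is just that shape — 1 connected region; (whole slice rotated 45° about Z — lengths, areas and connectivity unchanged). The outline is a single polygon with 4 vertices. Extrusion per mm of travel: 0.8 × 0.25 / (π × 1.425²) = 0.031351. Accumulating E over each segment gives final E = 2.0067.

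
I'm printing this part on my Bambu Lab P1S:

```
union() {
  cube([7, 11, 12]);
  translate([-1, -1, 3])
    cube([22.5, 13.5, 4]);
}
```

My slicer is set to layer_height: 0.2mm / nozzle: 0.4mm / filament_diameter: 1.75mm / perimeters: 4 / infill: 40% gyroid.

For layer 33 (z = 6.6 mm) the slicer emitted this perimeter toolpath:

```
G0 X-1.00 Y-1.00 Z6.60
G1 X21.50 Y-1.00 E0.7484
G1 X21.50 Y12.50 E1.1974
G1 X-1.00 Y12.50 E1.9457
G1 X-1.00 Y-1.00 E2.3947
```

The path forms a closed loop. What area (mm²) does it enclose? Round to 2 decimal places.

303.75 mm²

Apply the shoelace formula to the sequence of (X, Y) vertices; enclosed area = 303.75 mm².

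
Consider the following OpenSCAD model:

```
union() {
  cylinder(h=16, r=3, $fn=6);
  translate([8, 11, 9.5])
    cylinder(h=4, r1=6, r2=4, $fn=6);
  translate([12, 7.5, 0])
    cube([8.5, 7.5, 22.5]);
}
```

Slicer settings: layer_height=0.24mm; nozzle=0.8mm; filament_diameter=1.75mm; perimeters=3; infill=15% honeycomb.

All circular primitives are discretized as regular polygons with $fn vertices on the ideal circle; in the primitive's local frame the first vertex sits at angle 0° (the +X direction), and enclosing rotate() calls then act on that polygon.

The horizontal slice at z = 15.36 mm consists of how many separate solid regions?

At z = 15.36 mm: the r=3 cylinder gives a regular 6-gon of circumradius 3 (constant along its height); the cone at (8, 11) does not reach this height (z outside [9.5, 13.5]); the cube at (12, 7.5) (footprint 8.5×7.5) is included at this height; Taking the union: the 2 present regions are separate (no shared area or edge), so areas and boundary lengths simply add and each stays a separate island — 2 connected regions. The result has 2 disconnected regions.

2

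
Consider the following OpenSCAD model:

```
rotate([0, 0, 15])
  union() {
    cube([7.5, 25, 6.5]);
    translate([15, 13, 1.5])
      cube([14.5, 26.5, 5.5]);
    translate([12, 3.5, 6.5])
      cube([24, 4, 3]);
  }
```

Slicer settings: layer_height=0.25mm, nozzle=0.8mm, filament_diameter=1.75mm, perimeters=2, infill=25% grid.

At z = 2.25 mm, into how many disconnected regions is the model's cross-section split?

At z = 2.25 mm: the 7.5×25 cube contributes its full rectangle; the 14.5×26.5 cube at (15, 13) contributes its full rectangle; the cube at (12, 3.5) is not intersected at this z (z outside [6.5, 9.5]); Combining (union): the 2 present regions are separate (no shared area or edge), so areas and boundary lengths simply add and each stays a separate island — 2 connected regions; (whole slice rotated 15° about Z — lengths, areas and connectivity unchanged). The result has 2 disconnected regions.

2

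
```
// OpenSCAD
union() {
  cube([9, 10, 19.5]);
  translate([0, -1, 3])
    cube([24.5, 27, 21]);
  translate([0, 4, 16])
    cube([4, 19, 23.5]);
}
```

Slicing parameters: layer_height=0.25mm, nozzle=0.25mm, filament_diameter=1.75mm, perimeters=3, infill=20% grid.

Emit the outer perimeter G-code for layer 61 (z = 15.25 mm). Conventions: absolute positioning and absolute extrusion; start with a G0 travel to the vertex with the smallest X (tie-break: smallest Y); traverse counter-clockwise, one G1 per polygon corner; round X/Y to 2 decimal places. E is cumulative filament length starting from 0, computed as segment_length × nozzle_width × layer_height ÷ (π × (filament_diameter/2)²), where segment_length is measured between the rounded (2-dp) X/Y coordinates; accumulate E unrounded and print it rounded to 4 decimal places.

At z = 15.25 mm: the cube is present — its section is the full 9×10 rectangle; the 24.5×27 cube at (0, -1) contributes its full rectangle; the cube at (0, 4) is not intersected at this z (z outside [16, 39.5]); Merging all regions: the 9×10 cube lies entirely inside the 24.5×27 cube at (0, -1), so the union is just the 24.5×27 cube at (0, -1) — 1 connected region. The outline is a single polygon with 4 vertices. Extrusion per mm of travel: 0.25 × 0.25 / (π × 0.875²) = 0.025984. Accumulating E over each segment gives final E = 2.6764.

G0 X0.00 Y-1.00 Z15.25
G1 X24.50 Y-1.00 E0.6366
G1 X24.50 Y26.00 E1.3382
G1 X0.00 Y26.00 E1.9748
G1 X0.00 Y-1.00 E2.6764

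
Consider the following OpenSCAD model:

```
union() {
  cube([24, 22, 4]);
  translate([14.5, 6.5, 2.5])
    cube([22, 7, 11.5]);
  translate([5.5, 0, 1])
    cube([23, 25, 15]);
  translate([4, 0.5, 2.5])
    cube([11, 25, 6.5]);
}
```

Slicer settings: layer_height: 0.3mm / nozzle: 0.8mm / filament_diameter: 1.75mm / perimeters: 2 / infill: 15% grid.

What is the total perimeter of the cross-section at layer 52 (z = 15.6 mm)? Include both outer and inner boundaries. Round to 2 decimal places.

96.00 mm

At z = 15.6 mm: the cube does not reach this height (z outside [0, 4]); the cube at (14.5, 6.5) does not reach this height (z outside [2.5, 14]); the 23×25 cube at (5.5, 0) contributes its full rectangle (perimeter 96.00 mm); the cube at (4, 0.5) does not reach this height (z outside [2.5, 9]); Combining (union): only the 23×25 cube at (5.5, 0) is present, so the union is just that shape — boundary = 96.00 mm. Overall, the cross-section is a single solid region. Total boundary length (outer) = 96.00 mm.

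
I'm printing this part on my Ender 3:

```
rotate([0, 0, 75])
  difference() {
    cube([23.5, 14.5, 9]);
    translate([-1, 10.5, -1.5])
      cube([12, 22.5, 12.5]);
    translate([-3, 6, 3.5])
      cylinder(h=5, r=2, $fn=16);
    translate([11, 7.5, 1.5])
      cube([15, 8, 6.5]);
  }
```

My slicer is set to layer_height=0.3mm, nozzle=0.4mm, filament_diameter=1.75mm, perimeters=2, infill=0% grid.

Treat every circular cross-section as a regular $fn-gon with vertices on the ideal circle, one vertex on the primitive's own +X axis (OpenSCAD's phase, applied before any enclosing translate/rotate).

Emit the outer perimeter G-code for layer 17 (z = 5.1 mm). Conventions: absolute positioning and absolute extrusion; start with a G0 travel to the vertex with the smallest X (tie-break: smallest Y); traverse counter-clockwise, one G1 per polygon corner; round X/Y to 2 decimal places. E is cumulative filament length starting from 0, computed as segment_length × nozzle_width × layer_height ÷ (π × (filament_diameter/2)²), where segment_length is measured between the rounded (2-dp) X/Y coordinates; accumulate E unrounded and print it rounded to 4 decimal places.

G0 X-10.14 Y2.72 Z5.10
G1 X0.00 Y0.00 E0.5238
G1 X6.08 Y22.70 E1.6962
G1 X-1.16 Y24.64 E2.0701
G1 X-4.40 Y12.57 E2.6936
G1 X-7.30 Y13.34 E2.8433
G1 X-10.14 Y2.72 E3.3918

At z = 5.1 mm: the cube (footprint 23.5×14.5) is included at this height; the cube at (-1, 10.5) (footprint 12×22.5) is included at this height; the cylinder at (-3, 6): section is a regular 16-gon, circumradius r=2; the 15×8 cube at (11, 7.5) contributes its full rectangle; After the difference (first − rest): starting from the 23.5×14.5 cube, the 12×22.5 cube at (-1, 10.5) partially overlaps it — only the 44.00 mm² overlap (of its 270.00 mm²) is removed, clipping the outline; the r=2 cylinder at (-3, 6) misses the remaining region (no effect); the 15×8 cube at (11, 7.5) partially overlaps it — only the 87.50 mm² overlap (of its 120.00 mm²) is removed, clipping the outline — 1 connected region; (whole slice rotated 75° about Z — lengths, areas and connectivity unchanged). The outline is a single polygon with 6 vertices. Extrusion per mm of travel: 0.4 × 0.3 / (π × 0.875²) = 0.049890. Accumulating E over each segment gives final E = 3.3918.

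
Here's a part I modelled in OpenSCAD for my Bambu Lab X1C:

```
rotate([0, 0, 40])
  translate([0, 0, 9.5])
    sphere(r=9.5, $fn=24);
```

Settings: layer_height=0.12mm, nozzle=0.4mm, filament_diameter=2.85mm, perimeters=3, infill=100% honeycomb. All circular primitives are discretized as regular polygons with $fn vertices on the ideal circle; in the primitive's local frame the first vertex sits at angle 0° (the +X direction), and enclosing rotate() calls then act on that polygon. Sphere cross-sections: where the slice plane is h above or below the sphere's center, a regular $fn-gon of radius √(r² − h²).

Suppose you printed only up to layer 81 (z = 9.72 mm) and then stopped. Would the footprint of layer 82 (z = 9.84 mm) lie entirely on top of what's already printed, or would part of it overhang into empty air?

entirely on top

Compare the two slices. At z = 9.72: the r=9.5 sphere slices to a regular 24-gon of circumradius 9.497 (√(r²−h²) with h=0.22 from center) (area = (24/2)·9.497²·sin(360°/24) = 280.15 mm²); (whole slice rotated 40° about Z — lengths, areas and connectivity unchanged). At z = 9.84: the r=9.5 sphere slices to a regular 24-gon of circumradius 9.494 (√(r²−h²) with h=0.34 from center) (area = (24/2)·9.494²·sin(360°/24) = 279.94 mm²); (rotated 40° about Z; rotation is an isometry so areas/perimeters/island counts are preserved). Checking containment: the cross-section at z = 9.84 is a subset of the cross-section at z = 9.72.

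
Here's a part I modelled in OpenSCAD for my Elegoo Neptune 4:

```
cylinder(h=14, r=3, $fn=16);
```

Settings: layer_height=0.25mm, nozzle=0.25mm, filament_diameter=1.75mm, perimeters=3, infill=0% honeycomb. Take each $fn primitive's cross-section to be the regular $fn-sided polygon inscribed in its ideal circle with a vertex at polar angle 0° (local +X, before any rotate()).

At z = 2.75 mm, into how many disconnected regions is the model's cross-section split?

1

At z = 2.75 mm: the cylinder: section is a regular 16-gon, circumradius r=3. The result has 1 disconnected region.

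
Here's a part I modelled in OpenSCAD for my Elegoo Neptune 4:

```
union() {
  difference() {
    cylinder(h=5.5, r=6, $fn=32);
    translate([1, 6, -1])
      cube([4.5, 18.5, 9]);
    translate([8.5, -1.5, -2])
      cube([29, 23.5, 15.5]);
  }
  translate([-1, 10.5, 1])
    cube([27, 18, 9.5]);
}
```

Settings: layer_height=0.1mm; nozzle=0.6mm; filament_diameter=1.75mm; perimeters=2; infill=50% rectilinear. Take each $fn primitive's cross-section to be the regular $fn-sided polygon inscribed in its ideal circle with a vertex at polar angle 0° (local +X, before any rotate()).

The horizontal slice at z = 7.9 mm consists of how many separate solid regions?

At z = 7.9 mm: the cylinder is absent (z outside [0, 5.5]); the cube at (1, 6) (footprint 4.5×18.5) is included at this height; the cube at (8.5, -1.5) is present — its section is the full 29×23.5 rectangle; After the difference (first − rest): the first operand is absent here, so nothing remains; the cube at (-1, 10.5) (footprint 27×18) is included at this height; Taking the union: only the 27×18 cube at (-1, 10.5) is present, so the union is just that shape — 1 connected region. The result has 1 disconnected region.

1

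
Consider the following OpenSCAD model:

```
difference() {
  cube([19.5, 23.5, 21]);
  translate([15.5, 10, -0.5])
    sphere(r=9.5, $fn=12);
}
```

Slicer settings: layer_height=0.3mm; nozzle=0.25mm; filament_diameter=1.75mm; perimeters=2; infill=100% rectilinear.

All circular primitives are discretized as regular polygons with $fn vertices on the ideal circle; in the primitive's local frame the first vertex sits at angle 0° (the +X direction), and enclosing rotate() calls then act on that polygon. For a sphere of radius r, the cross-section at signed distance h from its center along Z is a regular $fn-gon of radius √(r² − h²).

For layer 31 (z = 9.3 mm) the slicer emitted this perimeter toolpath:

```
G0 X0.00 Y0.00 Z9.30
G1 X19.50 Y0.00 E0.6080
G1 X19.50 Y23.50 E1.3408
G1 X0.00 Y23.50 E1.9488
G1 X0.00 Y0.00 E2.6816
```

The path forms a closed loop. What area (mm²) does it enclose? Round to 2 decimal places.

458.25 mm²

Apply the shoelace formula to the sequence of (X, Y) vertices; enclosed area = 458.25 mm².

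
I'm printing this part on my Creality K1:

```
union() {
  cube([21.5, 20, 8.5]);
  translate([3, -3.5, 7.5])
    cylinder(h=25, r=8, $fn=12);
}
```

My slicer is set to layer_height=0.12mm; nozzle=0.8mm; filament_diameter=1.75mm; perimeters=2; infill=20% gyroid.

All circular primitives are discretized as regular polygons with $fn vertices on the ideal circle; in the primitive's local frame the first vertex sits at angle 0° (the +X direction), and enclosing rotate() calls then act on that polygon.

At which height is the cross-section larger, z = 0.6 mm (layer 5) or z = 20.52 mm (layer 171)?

layer 5 (z = 0.6 mm)

Layer 5 (z = 0.6): the cube (footprint 21.5×20) is included at this height (area 430.00 mm²); the cylinder at (3, -3.5) is absent (z outside [7.5, 32.5]); Taking the union: only the 21.5×20 cube is present, so the union is just that shape — area = 430.00 mm². So its area = 430.00 mm². Layer 171 (z = 20.52): the cube is not intersected at this z (z outside [0, 8.5]); the r=8 cylinder at (3, -3.5) gives a regular 12-gon of circumradius 8 (constant along its height) (area = (12/2)·8.000²·sin(360°/12) = 192.00 mm²); Combining (union): only the r=8 cylinder at (3, -3.5) is present, so the union is just that shape — area = 192.00 mm². So its area = 192.00 mm². Layer 5 is larger (430.00 vs 192.00 mm²).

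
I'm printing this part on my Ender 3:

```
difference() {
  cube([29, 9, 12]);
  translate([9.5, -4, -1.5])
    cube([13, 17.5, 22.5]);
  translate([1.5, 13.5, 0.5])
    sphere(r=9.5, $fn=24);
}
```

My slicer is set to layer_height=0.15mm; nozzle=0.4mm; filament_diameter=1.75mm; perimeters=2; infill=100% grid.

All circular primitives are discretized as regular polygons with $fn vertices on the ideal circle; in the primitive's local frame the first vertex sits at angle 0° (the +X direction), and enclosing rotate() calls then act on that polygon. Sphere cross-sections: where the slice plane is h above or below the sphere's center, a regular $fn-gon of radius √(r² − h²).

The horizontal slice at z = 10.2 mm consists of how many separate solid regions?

2

At z = 10.2 mm: the 29×9 cube contributes its full rectangle; the cube at (9.5, -4) is present — its section is the full 13×17.5 rectangle; the sphere at (1.5, 13.5) does not reach this height (|z−center|=9.700 > r=9.5); Subtracting the remaining from the first: starting from the 29×9 cube, the 13×17.5 cube at (9.5, -4) partially overlaps it — only the 117.00 mm² overlap (of its 227.50 mm²) is removed, clipping the outline — 2 connected regions. The result has 2 disconnected regions.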